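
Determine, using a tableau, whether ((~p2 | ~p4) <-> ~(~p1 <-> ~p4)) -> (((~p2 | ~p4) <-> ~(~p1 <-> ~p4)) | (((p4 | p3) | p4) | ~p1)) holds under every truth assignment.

Valid

Assume the negation and expand:
Initial set: {~(((~p2 | ~p4) <-> ~(~p1 <-> ~p4)) -> (((~p2 | ~p4) <-> ~(~p1 <-> ~p4)) | (((p4 | p3) | p4) | ~p1)))}.
~(((~p2 | ~p4) <-> ~(~p1 <-> ~p4)) -> (((~p2 | ~p4) <-> ~(~p1 <-> ~p4)) | (((p4 | p3) | p4) | ~p1))): α-rule — add ((~p2 | ~p4) <-> ~(~p1 <-> ~p4)), ~(((~p2 | ~p4) <-> ~(~p1 <-> ~p4)) | (((p4 | p3) | p4) | ~p1)).
~(((~p2 | ~p4) <-> ~(~p1 <-> ~p4)) | (((p4 | p3) | p4) | ~p1)): α-rule — add ~((~p2 | ~p4) <-> ~(~p1 <-> ~p4)), ~(((p4 | p3) | p4) | ~p1).
~(((p4 | p3) | p4) | ~p1): α-rule — add ~((p4 | p3) | p4), ~~p1.
~((p4 | p3) | p4): α-rule — add ~(p4 | p3), ~p4.
~(p4 | p3): α-rule — add ~p4, ~p3.
((~p2 | ~p4) <-> ~(~p1 <-> ~p4)): β-rule — branch into (~p2 | ~p4), ~(~p1 <-> ~p4)  //  ~(~p2 | ~p4), ~~(~p1 <-> ~p4).
  branch 1 (add (~p2 | ~p4), ~(~p1 <-> ~p4)):
    ~((~p2 | ~p4) <-> ~(~p1 <-> ~p4)): β-rule — branch into (~p2 | ~p4), ~~(~p1 <-> ~p4)  //  ~(~p2 | ~p4), ~(~p1 <-> ~p4).
      branch 1.1 (add (~p2 | ~p4), ~~(~p1 <-> ~p4)):
        (~p2 | ~p4): β-rule — branch into ~p2  //  ~p4.
          branch 1.1.1 (add ~p2):
            ~(~p1 <-> ~p4): β-rule — branch into ~p1, ~~p4  //  ~~p1, ~p4.
              branch 1.1.1.1 (add ~p1, ~~p4):
                × closes — contains both p1 and ~p1.
              branch 1.1.1.2 (add ~~p1, ~p4):
                (~p2 | ~p4): β-rule — branch into ~p2  //  ~p4.
                  branch 1.1.1.2.1 (add ~p2):
                    ~~(~p1 <-> ~p4): β-rule — branch into ~p1, ~p4  //  ~~p1, ~~p4.
                      branch 1.1.1.2.1.1 (add ~p1, ~p4):
                        × closes — contains both p1 and ~p1.
                      branch 1.1.1.2.1.2 (add ~~p1, ~~p4):
                        × closes — contains both p4 and ~p4.
                  branch 1.1.1.2.2 (add ~p4):
                    ~~(~p1 <-> ~p4): β-rule — branch into ~p1, ~p4  //  ~~p1, ~~p4.
                      branch 1.1.1.2.2.1 (add ~p1, ~p4):
                        × closes — contains both p1 and ~p1.
                      branch 1.1.1.2.2.2 (add ~~p1, ~~p4):
                        × closes — contains both p4 and ~p4.
          branch 1.1.2 (add ~p4):
            ~(~p1 <-> ~p4): β-rule — branch into ~p1, ~~p4  //  ~~p1, ~p4.
              branch 1.1.2.1 (add ~p1, ~~p4):
                × closes — contains both p1 and ~p1.
              branch 1.1.2.2 (add ~~p1, ~p4):
                (~p2 | ~p4): β-rule — branch into ~p2  //  ~p4.
                  branch 1.1.2.2.1 (add ~p2):
                    ~~(~p1 <-> ~p4): β-rule — branch into ~p1, ~p4  //  ~~p1, ~~p4.
                      branch 1.1.2.2.1.1 (add ~p1, ~p4):
                        × closes — contains both p1 and ~p1.
                      branch 1.1.2.2.1.2 (add ~~p1, ~~p4):
                        × closes — contains both p4 and ~p4.
                  branch 1.1.2.2.2 (add ~p4):
                    ~~(~p1 <-> ~p4): β-rule — branch into ~p1, ~p4  //  ~~p1, ~~p4.
                      branch 1.1.2.2.2.1 (add ~p1, ~p4):
                        × closes — contains both p1 and ~p1.
                      branch 1.1.2.2.2.2 (add ~~p1, ~~p4):
                        × closes — contains both p4 and ~p4.
      branch 1.2 (add ~(~p2 | ~p4), ~(~p1 <-> ~p4)):
        ~(~p2 | ~p4): α-rule — add ~~p2, ~~p4.
        × closes — contains both p4 and ~p4.
  branch 2 (add ~(~p2 | ~p4), ~~(~p1 <-> ~p4)):
    ~(~p2 | ~p4): α-rule — add ~~p2, ~~p4.
    × closes — contains both p4 and ~p4.
All 12 branches close.
Every branch closed, so the negation is unsatisfiable and the formula is valid.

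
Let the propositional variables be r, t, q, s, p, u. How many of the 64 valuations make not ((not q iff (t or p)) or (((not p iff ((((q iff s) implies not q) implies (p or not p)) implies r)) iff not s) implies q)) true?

Initial set: {not ((not q iff (t or p)) or (((not p iff ((((q iff s) implies not q) implies (p or not p)) implies r)) iff not s) implies q))}.
not ((not q iff (t or p)) or (((not p iff ((((q iff s) implies not q) implies (p or not p)) implies r)) iff not s) implies q)): α-rule — add not (not q iff (t or p)), not (((not p iff ((((q iff s) implies not q) implies (p or not p)) implies r)) iff not s) implies q).
not (((not p iff ((((q iff s) implies not q) implies (p or not p)) implies r)) iff not s) implies q): α-rule — add ((not p iff ((((q iff s) implies not q) implies (p or not p)) implies r)) iff not s), not q.
not (not q iff (t or p)): β-rule — branch into not q, not (t or p)  //  not not q, (t or p).
  branch 1 (add not q, not (t or p)):
    not (t or p): α-rule — add not t, not p.
    ((not p iff ((((q iff s) implies not q) implies (p or not p)) implies r)) iff not s): β-rule — branch into (not p iff ((((q iff s) implies not q) implies (p or not p)) implies r)), not s  //  not (not p iff ((((q iff s) implies not q) implies (p or not p)) implies r)), not not s.
      branch 1.1 (add (not p iff ((((q iff s) implies not q) implies (p or not p)) implies r)), not s):
        (not p iff ((((q iff s) implies not q) implies (p or not p)) implies r)): β-rule — branch into not p, ((((q iff s) implies not q) implies (p or not p)) implies r)  //  not not p, not ((((q iff s) implies not q) implies (p or not p)) implies r).
          branch 1.1.1 (add not p, ((((q iff s) implies not q) implies (p or not p)) implies r)):
            ((((q iff s) implies not q) implies (p or not p)) implies r): β-rule — branch into not (((q iff s) implies not q) implies (p or not p))  //  r.
              branch 1.1.1.1 (add not (((q iff s) implies not q) implies (p or not p))):
                not (((q iff s) implies not q) implies (p or not p)): α-rule — add ((q iff s) implies not q), not (p or not p).
                not (p or not p): α-rule — add not p, not not p.
                × closes — contains both p and not p.
              branch 1.1.1.2 (add r):
                ○ open, literals {p=false, q=false, r=true, s=false, t=false}.
          branch 1.1.2 (add not not p, not ((((q iff s) implies not q) implies (p or not p)) implies r)):
            × closes — contains both p and not p.
      branch 1.2 (add not (not p iff ((((q iff s) implies not q) implies (p or not p)) implies r)), not not s):
        not (not p iff ((((q iff s) implies not q) implies (p or not p)) implies r)): β-rule — branch into not p, not ((((q iff s) implies not q) implies (p or not p)) implies r)  //  not not p, ((((q iff s) implies not q) implies (p or not p)) implies r).
          branch 1.2.1 (add not p, not ((((q iff s) implies not q) implies (p or not p)) implies r)):
            not ((((q iff s) implies not q) implies (p or not p)) implies r): α-rule — add (((q iff s) implies not q) implies (p or not p)), not r.
            (((q iff s) implies not q) implies (p or not p)): β-rule — branch into not ((q iff s) implies not q)  //  (p or not p).
              branch 1.2.1.1 (add not ((q iff s) implies not q)):
                not ((q iff s) implies not q): α-rule — add (q iff s), not not q.
                × closes — contains both q and not q.
              branch 1.2.1.2 (add (p or not p)):
                (p or not p): β-rule — branch into p  //  not p.
                  branch 1.2.1.2.1 (add p):
                    × closes — contains both p and not p.
                  branch 1.2.1.2.2 (add not p):
                    ○ open, literals {p=false, q=false, r=false, s=true, t=false}.
          branch 1.2.2 (add not not p, ((((q iff s) implies not q) implies (p or not p)) implies r)):
            × closes — contains both p and not p.
  branch 2 (add not not q, (t or p)):
    × closes — contains both q and not q.
6 branches closed, 2 open.
Each open branch fixes some atoms; the unmentioned ones are free. Counting distinct full assignments: branch {p=false, q=false, r=true, s=false, t=false} (u) contributes 2 new; branch {p=false, q=false, r=false, s=true, t=false} (u) contributes 2 new. Total: 4.

4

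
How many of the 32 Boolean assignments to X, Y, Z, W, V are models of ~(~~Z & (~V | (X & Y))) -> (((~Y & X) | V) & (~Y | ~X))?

Initial set: {(~(~~Z & (~V | (X & Y))) -> (((~Y & X) | V) & (~Y | ~X)))}.
(~(~~Z & (~V | (X & Y))) -> (((~Y & X) | V) & (~Y | ~X))): β-rule — branch into ~~(~~Z & (~V | (X & Y)))  //  (((~Y & X) | V) & (~Y | ~X)).
  branch 1 (add ~~(~~Z & (~V | (X & Y)))):
    ~~(~~Z & (~V | (X & Y))): α-rule — add ~~Z, (~V | (X & Y)).
    ~~Z: drop double negation, giving Z.
    (~V | (X & Y)): β-rule — branch into ~V  //  (X & Y).
      branch 1.1 (add ~V):
        ○ open, literals {V=F, Z=T}.
      branch 1.2 (add (X & Y)):
        (X & Y): α-rule — add X, Y.
        ○ open, literals {X=T, Y=T, Z=T}.
  branch 2 (add (((~Y & X) | V) & (~Y | ~X))):
    (((~Y & X) | V) & (~Y | ~X)): α-rule — add ((~Y & X) | V), (~Y | ~X).
    ((~Y & X) | V): β-rule — branch into (~Y & X)  //  V.
      branch 2.1 (add (~Y & X)):
        (~Y & X): α-rule — add ~Y, X.
        (~Y | ~X): β-rule — branch into ~Y  //  ~X.
          branch 2.1.1 (add ~Y):
            ○ open, literals {X=T, Y=F}.
          branch 2.1.2 (add ~X):
            × closes — contains both X and ~X.
      branch 2.2 (add V):
        (~Y | ~X): β-rule — branch into ~Y  //  ~X.
          branch 2.2.1 (add ~Y):
            ○ open, literals {V=T, Y=F}.
          branch 2.2.2 (add ~X):
            ○ open, literals {V=T, X=F}.
1 branch closed, 5 open.
Each open branch fixes some atoms; the unmentioned ones are free. Counting distinct full assignments: branch {V=F, Z=T} (X, Y, W) contributes 8 new; branch {X=T, Y=T, Z=T} (W, V) contributes 2 new; branch {X=T, Y=F} (Z, W, V) contributes 6 new; branch {V=T, Y=F} (X, Z, W) contributes 4 new; branch {V=T, X=F} (Y, Z, W) contributes 4 new. Total: 24.

24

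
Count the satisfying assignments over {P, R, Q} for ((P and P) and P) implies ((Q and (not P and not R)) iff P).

Initial set: {(((P and P) and P) implies ((Q and (not P and not R)) iff P))}.
(((P and P) and P) implies ((Q and (not P and not R)) iff P)): β-rule — branch into not ((P and P) and P)  //  ((Q and (not P and not R)) iff P).
  branch 1 (add not ((P and P) and P)):
    not ((P and P) and P): β-rule — branch into not (P and P)  //  not P.
      branch 1.1 (add not (P and P)):
        not (P and P): β-rule — branch into not P  //  not P.
          branch 1.1.1 (add not P):
            ○ open, literals {P=0}.
          branch 1.1.2 (add not P):
            ○ open, literals {P=0}.
      branch 1.2 (add not P):
        ○ open, literals {P=0}.
  branch 2 (add ((Q and (not P and not R)) iff P)):
    ((Q and (not P and not R)) iff P): β-rule — branch into (Q and (not P and not R)), P  //  not (Q and (not P and not R)), not P.
      branch 2.1 (add (Q and (not P and not R)), P):
        (Q and (not P and not R)): α-rule — add Q, (not P and not R).
        (not P and not R): α-rule — add not P, not R.
        × closes — contains both P and not P.
      branch 2.2 (add not (Q and (not P and not R)), not P):
        not (Q and (not P and not R)): β-rule — branch into not Q  //  not (not P and not R).
          branch 2.2.1 (add not Q):
            ○ open, literals {P=0, Q=0}.
          branch 2.2.2 (add not (not P and not R)):
            not (not P and not R): β-rule — branch into not not P  //  not not R.
              branch 2.2.2.1 (add not not P):
                × closes — contains both P and not P.
              branch 2.2.2.2 (add not not R):
                ○ open, literals {P=0, R=1}.
2 branches closed, 5 open.
Each open branch fixes some atoms; the unmentioned ones are free. Counting distinct full assignments: branch {P=0} (R, Q) contributes 4 new; branch {P=0} (R, Q) contributes 0 new; branch {P=0} (R, Q) contributes 0 new; branch {P=0, Q=0} (R) contributes 0 new; branch {P=0, R=1} (Q) contributes 0 new. Total: 4.

4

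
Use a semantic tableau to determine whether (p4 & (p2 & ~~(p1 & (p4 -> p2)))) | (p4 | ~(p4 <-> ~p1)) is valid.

Not valid

Assume the negation and expand:
Initial set: {~((p4 & (p2 & ~~(p1 & (p4 -> p2)))) | (p4 | ~(p4 <-> ~p1)))}.
~((p4 & (p2 & ~~(p1 & (p4 -> p2)))) | (p4 | ~(p4 <-> ~p1))): α-rule — add ~(p4 & (p2 & ~~(p1 & (p4 -> p2)))), ~(p4 | ~(p4 <-> ~p1)).
~(p4 | ~(p4 <-> ~p1)): α-rule — add ~p4, ~~(p4 <-> ~p1).
~(p4 & (p2 & ~~(p1 & (p4 -> p2)))): β-rule — branch into ~p4  //  ~(p2 & ~~(p1 & (p4 -> p2))).
  branch 1 (add ~p4):
    ~~(p4 <-> ~p1): β-rule — branch into p4, ~p1  //  ~p4, ~~p1.
      branch 1.1 (add p4, ~p1):
        × closes — contains both p4 and ~p4.
      branch 1.2 (add ~p4, ~~p1):
        ○ open, literals {p1=true, p4=false}.
  branch 2 (add ~(p2 & ~~(p1 & (p4 -> p2)))):
    ~~(p4 <-> ~p1): β-rule — branch into p4, ~p1  //  ~p4, ~~p1.
      branch 2.1 (add p4, ~p1):
        × closes — contains both p4 and ~p4.
      branch 2.2 (add ~p4, ~~p1):
        ~(p2 & ~~(p1 & (p4 -> p2))): β-rule — branch into ~p2  //  ~~~(p1 & (p4 -> p2)).
          branch 2.2.1 (add ~p2):
            ○ open, literals {p1=true, p2=false, p4=false}.
          branch 2.2.2 (add ~~~(p1 & (p4 -> p2))):
            ~~~(p1 & (p4 -> p2)): drop double negation, giving ~(p1 & (p4 -> p2)).
            ~(p1 & (p4 -> p2)): β-rule — branch into ~p1  //  ~(p4 -> p2).
              branch 2.2.2.1 (add ~p1):
                × closes — contains both p1 and ~p1.
              branch 2.2.2.2 (add ~(p4 -> p2)):
                ~(p4 -> p2): α-rule — add p4, ~p2.
                × closes — contains both p4 and ~p4.
4 branches closed, 2 open.
An open branch gives a countermodel: p1=true, p4=false (unmentioned atoms arbitrary); under it the original formula is false.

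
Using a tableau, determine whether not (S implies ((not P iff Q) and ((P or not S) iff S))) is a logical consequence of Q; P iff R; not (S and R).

Initial set: {T Q; T (P iff R); T not (S and R); F not (S implies ((not P iff Q) and ((P or not S) iff S)))}.
T (P iff R): β-rule — branch into T P, T R  //  F P, F R.
  branch 1 (add T P, T R):
    T not (S and R): β-rule — branch into F S  //  F R.
      branch 1.1 (add F S):
        F not (S implies ((not P iff Q) and ((P or not S) iff S))): β-rule — branch into F S  //  T ((not P iff Q) and ((P or not S) iff S)).
          branch 1.1.1 (add F S):
            ○ open, literals {P=1, Q=1, R=1, S=0}.
          branch 1.1.2 (add T ((not P iff Q) and ((P or not S) iff S))):
            T ((not P iff Q) and ((P or not S) iff S)): α-rule — add T (not P iff Q), T ((P or not S) iff S).
            T (not P iff Q): β-rule — branch into T not P, T Q  //  F not P, F Q.
              branch 1.1.2.1 (add T not P, T Q):
                × closes — contains both P and not P.
              branch 1.1.2.2 (add F not P, F Q):
                × closes — contains both Q and not Q.
      branch 1.2 (add F R):
        × closes — contains both R and not R.
  branch 2 (add F P, F R):
    T not (S and R): β-rule — branch into F S  //  F R.
      branch 2.1 (add F S):
        F not (S implies ((not P iff Q) and ((P or not S) iff S))): β-rule — branch into F S  //  T ((not P iff Q) and ((P or not S) iff S)).
          branch 2.1.1 (add F S):
            ○ open, literals {P=0, Q=1, R=0, S=0}.
          branch 2.1.2 (add T ((not P iff Q) and ((P or not S) iff S))):
            T ((not P iff Q) and ((P or not S) iff S)): α-rule — add T (not P iff Q), T ((P or not S) iff S).
            T (not P iff Q): β-rule — branch into T not P, T Q  //  F not P, F Q.
              branch 2.1.2.1 (add T not P, T Q):
                T ((P or not S) iff S): β-rule — branch into T (P or not S), T S  //  F (P or not S), F S.
                  branch 2.1.2.1.1 (add T (P or not S), T S):
                    × closes — contains both S and not S.
                  branch 2.1.2.1.2 (add F (P or not S), F S):
                    F (P or not S): α-rule — add F P, F not S.
                    × closes — contains both S and not S.
              branch 2.1.2.2 (add F not P, F Q):
                × closes — contains both P and not P.
      branch 2.2 (add F R):
        F not (S implies ((not P iff Q) and ((P or not S) iff S))): β-rule — branch into F S  //  T ((not P iff Q) and ((P or not S) iff S)).
          branch 2.2.1 (add F S):
            ○ open, literals {P=0, Q=1, R=0, S=0}.
          branch 2.2.2 (add T ((not P iff Q) and ((P or not S) iff S))):
            T ((not P iff Q) and ((P or not S) iff S)): α-rule — add T (not P iff Q), T ((P or not S) iff S).
            T (not P iff Q): β-rule — branch into T not P, T Q  //  F not P, F Q.
              branch 2.2.2.1 (add T not P, T Q):
                T ((P or not S) iff S): β-rule — branch into T (P or not S), T S  //  F (P or not S), F S.
                  branch 2.2.2.1.1 (add T (P or not S), T S):
                    T (P or not S): β-rule — branch into T P  //  T not S.
                      branch 2.2.2.1.1.1 (add T P):
                        × closes — contains both P and not P.
                      branch 2.2.2.1.1.2 (add T not S):
                        × closes — contains both S and not S.
                  branch 2.2.2.1.2 (add F (P or not S), F S):
                    F (P or not S): α-rule — add F P, F not S.
                    × closes — contains both S and not S.
              branch 2.2.2.2 (add F not P, F Q):
                × closes — contains both P and not P.
10 branches closed, 3 open.
An open branch gives a countermodel: P=1, Q=1, R=1, S=0 (unmentioned atoms arbitrary); the premises hold there but the conclusion fails.

No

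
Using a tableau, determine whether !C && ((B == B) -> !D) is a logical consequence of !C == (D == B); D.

No

Initial set: {T (!C == (D == B)); T D; F (!C && ((B == B) -> !D))}.
T (!C == (D == B)): β-rule — branch into T !C, T (D == B)  //  F !C, F (D == B).
  branch 1 (add T !C, T (D == B)):
    F (!C && ((B == B) -> !D)): β-rule — branch into F !C  //  F ((B == B) -> !D).
      branch 1.1 (add F !C):
        × closes — contains both C and !C.
      branch 1.2 (add F ((B == B) -> !D)):
        F ((B == B) -> !D): α-rule — add T (B == B), F !D.
        T (D == B): β-rule — branch into T D, T B  //  F D, F B.
          branch 1.2.1 (add T D, T B):
            T (B == B): β-rule — branch into T B, T B  //  F B, F B.
              branch 1.2.1.1 (add T B, T B):
                ○ open, literals {B=true, C=false, D=true}.
              branch 1.2.1.2 (add F B, F B):
                × closes — contains both B and !B.
          branch 1.2.2 (add F D, F B):
            × closes — contains both D and !D.
  branch 2 (add F !C, F (D == B)):
    F (!C && ((B == B) -> !D)): β-rule — branch into F !C  //  F ((B == B) -> !D).
      branch 2.1 (add F !C):
        F (D == B): β-rule — branch into T D, F B  //  F D, T B.
          branch 2.1.1 (add T D, F B):
            ○ open, literals {B=false, C=true, D=true}.
          branch 2.1.2 (add F D, T B):
            × closes — contains both D and !D.
      branch 2.2 (add F ((B == B) -> !D)):
        F ((B == B) -> !D): α-rule — add T (B == B), F !D.
        F (D == B): β-rule — branch into T D, F B  //  F D, T B.
          branch 2.2.1 (add T D, F B):
            T (B == B): β-rule — branch into T B, T B  //  F B, F B.
              branch 2.2.1.1 (add T B, T B):
                × closes — contains both B and !B.
              branch 2.2.1.2 (add F B, F B):
                ○ open, literals {B=false, C=true, D=true}.
          branch 2.2.2 (add F D, T B):
            × closes — contains both D and !D.
6 branches closed, 3 open.
An open branch gives a countermodel: B=true, C=false, D=true (unmentioned atoms arbitrary); the premises hold there but the conclusion fails.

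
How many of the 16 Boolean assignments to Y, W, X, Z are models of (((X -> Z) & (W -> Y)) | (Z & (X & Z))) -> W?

10

Initial set: {((((X -> Z) & (W -> Y)) | (Z & (X & Z))) -> W)}.
((((X -> Z) & (W -> Y)) | (Z & (X & Z))) -> W): β-rule — branch into ~(((X -> Z) & (W -> Y)) | (Z & (X & Z)))  //  W.
  branch 1 (add ~(((X -> Z) & (W -> Y)) | (Z & (X & Z)))):
    ~(((X -> Z) & (W -> Y)) | (Z & (X & Z))): α-rule — add ~((X -> Z) & (W -> Y)), ~(Z & (X & Z)).
    ~((X -> Z) & (W -> Y)): β-rule — branch into ~(X -> Z)  //  ~(W -> Y).
      branch 1.1 (add ~(X -> Z)):
        ~(X -> Z): α-rule — add X, ~Z.
        ~(Z & (X & Z)): β-rule — branch into ~Z  //  ~(X & Z).
          branch 1.1.1 (add ~Z):
            ○ open, literals {X=true, Z=false}.
          branch 1.1.2 (add ~(X & Z)):
            ~(X & Z): β-rule — branch into ~X  //  ~Z.
              branch 1.1.2.1 (add ~X):
                × closes — contains both X and ~X.
              branch 1.1.2.2 (add ~Z):
                ○ open, literals {X=true, Z=false}.
      branch 1.2 (add ~(W -> Y)):
        ~(W -> Y): α-rule — add W, ~Y.
        ~(Z & (X & Z)): β-rule — branch into ~Z  //  ~(X & Z).
          branch 1.2.1 (add ~Z):
            ○ open, literals {W=true, Y=false, Z=false}.
          branch 1.2.2 (add ~(X & Z)):
            ~(X & Z): β-rule — branch into ~X  //  ~Z.
              branch 1.2.2.1 (add ~X):
                ○ open, literals {W=true, X=false, Y=false}.
              branch 1.2.2.2 (add ~Z):
                ○ open, literals {W=true, Y=false, Z=false}.
  branch 2 (add W):
    ○ open, literals {W=true}.
1 branch closed, 6 open.
Each open branch fixes some atoms; the unmentioned ones are free. Counting distinct full assignments: branch {X=true, Z=false} (Y, W) contributes 4 new; branch {X=true, Z=false} (Y, W) contributes 0 new; branch {W=true, Y=false, Z=false} (X) contributes 1 new; branch {W=true, X=false, Y=false} (Z) contributes 1 new; branch {W=true, Y=false, Z=false} (X) contributes 0 new; branch {W=true} (Y, X, Z) contributes 4 new. Total: 10.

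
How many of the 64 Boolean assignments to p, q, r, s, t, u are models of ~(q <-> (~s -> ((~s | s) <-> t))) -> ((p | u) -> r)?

52

Initial set: {(~(q <-> (~s -> ((~s | s) <-> t))) -> ((p | u) -> r))}.
(~(q <-> (~s -> ((~s | s) <-> t))) -> ((p | u) -> r)): β-rule — branch into ~~(q <-> (~s -> ((~s | s) <-> t)))  //  ((p | u) -> r).
  branch 1 (add ~~(q <-> (~s -> ((~s | s) <-> t)))):
    ~~(q <-> (~s -> ((~s | s) <-> t))): β-rule — branch into q, (~s -> ((~s | s) <-> t))  //  ~q, ~(~s -> ((~s | s) <-> t)).
      branch 1.1 (add q, (~s -> ((~s | s) <-> t))):
        (~s -> ((~s | s) <-> t)): β-rule — branch into ~~s  //  ((~s | s) <-> t).
          branch 1.1.1 (add ~~s):
            ○ open, literals {q=1, s=1}.
          branch 1.1.2 (add ((~s | s) <-> t)):
            ((~s | s) <-> t): β-rule — branch into (~s | s), t  //  ~(~s | s), ~t.
              branch 1.1.2.1 (add (~s | s), t):
                (~s | s): β-rule — branch into ~s  //  s.
                  branch 1.1.2.1.1 (add ~s):
                    ○ open, literals {q=1, s=0, t=1}.
                  branch 1.1.2.1.2 (add s):
                    ○ open, literals {q=1, s=1, t=1}.
              branch 1.1.2.2 (add ~(~s | s), ~t):
                ~(~s | s): α-rule — add ~~s, ~s.
                × closes — contains both s and ~s.
      branch 1.2 (add ~q, ~(~s -> ((~s | s) <-> t))):
        ~(~s -> ((~s | s) <-> t)): α-rule — add ~s, ~((~s | s) <-> t).
        ~((~s | s) <-> t): β-rule — branch into (~s | s), ~t  //  ~(~s | s), t.
          branch 1.2.1 (add (~s | s), ~t):
            (~s | s): β-rule — branch into ~s  //  s.
              branch 1.2.1.1 (add ~s):
                ○ open, literals {q=0, s=0, t=0}.
              branch 1.2.1.2 (add s):
                × closes — contains both s and ~s.
          branch 1.2.2 (add ~(~s | s), t):
            ~(~s | s): α-rule — add ~~s, ~s.
            × closes — contains both s and ~s.
  branch 2 (add ((p | u) -> r)):
    ((p | u) -> r): β-rule — branch into ~(p | u)  //  r.
      branch 2.1 (add ~(p | u)):
        ~(p | u): α-rule — add ~p, ~u.
        ○ open, literals {p=0, u=0}.
      branch 2.2 (add r):
        ○ open, literals {r=1}.
3 branches closed, 6 open.
Each open branch fixes some atoms; the unmentioned ones are free. Counting distinct full assignments: branch {q=1, s=1} (p, r, t, u) contributes 16 new; branch {q=1, s=0, t=1} (p, r, u) contributes 8 new; branch {q=1, s=1, t=1} (p, r, u) contributes 0 new; branch {q=0, s=0, t=0} (p, r, u) contributes 8 new; branch {p=0, u=0} (q, r, s, t) contributes 8 new; branch {r=1} (p, q, s, t, u) contributes 12 new. Total: 52.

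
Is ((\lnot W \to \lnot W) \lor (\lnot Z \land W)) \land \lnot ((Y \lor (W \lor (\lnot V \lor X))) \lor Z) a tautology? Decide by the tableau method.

Assume the negation and expand:
Initial set: {F (((\lnot W \to \lnot W) \lor (\lnot Z \land W)) \land \lnot ((Y \lor (W \lor (\lnot V \lor X))) \lor Z))}.
F (((\lnot W \to \lnot W) \lor (\lnot Z \land W)) \land \lnot ((Y \lor (W \lor (\lnot V \lor X))) \lor Z)): β-rule — branch into F ((\lnot W \to \lnot W) \lor (\lnot Z \land W))  //  F \lnot ((Y \lor (W \lor (\lnot V \lor X))) \lor Z).
  branch 1 (add F ((\lnot W \to \lnot W) \lor (\lnot Z \land W))):
    F ((\lnot W \to \lnot W) \lor (\lnot Z \land W)): α-rule — add F (\lnot W \to \lnot W), F (\lnot Z \land W).
    F (\lnot W \to \lnot W): α-rule — add T \lnot W, F \lnot W.
    × closes — contains both W and \lnot W.
  branch 2 (add F \lnot ((Y \lor (W \lor (\lnot V \lor X))) \lor Z)):
    F \lnot ((Y \lor (W \lor (\lnot V \lor X))) \lor Z): β-rule — branch into T (Y \lor (W \lor (\lnot V \lor X)))  //  T Z.
      branch 2.1 (add T (Y \lor (W \lor (\lnot V \lor X)))):
        T (Y \lor (W \lor (\lnot V \lor X))): β-rule — branch into T Y  //  T (W \lor (\lnot V \lor X)).
          branch 2.1.1 (add T Y):
            ○ open, literals {Y=T}.
          branch 2.1.2 (add T (W \lor (\lnot V \lor X))):
            T (W \lor (\lnot V \lor X)): β-rule — branch into T W  //  T (\lnot V \lor X).
              branch 2.1.2.1 (add T W):
                ○ open, literals {W=T}.
              branch 2.1.2.2 (add T (\lnot V \lor X)):
                T (\lnot V \lor X): β-rule — branch into T \lnot V  //  T X.
                  branch 2.1.2.2.1 (add T \lnot V):
                    ○ open, literals {V=F}.
                  branch 2.1.2.2.2 (add T X):
                    ○ open, literals {X=T}.
      branch 2.2 (add T Z):
        ○ open, literals {Z=T}.
1 branch closed, 5 open.
An open branch gives a countermodel: Y=T (unmentioned atoms arbitrary); under it the original formula is false.

Not valid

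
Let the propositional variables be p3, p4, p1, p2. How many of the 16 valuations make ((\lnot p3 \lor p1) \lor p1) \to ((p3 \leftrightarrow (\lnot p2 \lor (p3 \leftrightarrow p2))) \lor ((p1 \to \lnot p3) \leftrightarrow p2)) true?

12

Initial set: {(((\lnot p3 \lor p1) \lor p1) \to ((p3 \leftrightarrow (\lnot p2 \lor (p3 \leftrightarrow p2))) \lor ((p1 \to \lnot p3) \leftrightarrow p2)))}.
(((\lnot p3 \lor p1) \lor p1) \to ((p3 \leftrightarrow (\lnot p2 \lor (p3 \leftrightarrow p2))) \lor ((p1 \to \lnot p3) \leftrightarrow p2))): β-rule — branch into \lnot ((\lnot p3 \lor p1) \lor p1)  //  ((p3 \leftrightarrow (\lnot p2 \lor (p3 \leftrightarrow p2))) \lor ((p1 \to \lnot p3) \leftrightarrow p2)).
  branch 1 (add \lnot ((\lnot p3 \lor p1) \lor p1)):
    \lnot ((\lnot p3 \lor p1) \lor p1): α-rule — add \lnot (\lnot p3 \lor p1), \lnot p1.
    \lnot (\lnot p3 \lor p1): α-rule — add \lnot \lnot p3, \lnot p1.
    ○ open, literals {p1=0, p3=1}.
  branch 2 (add ((p3 \leftrightarrow (\lnot p2 \lor (p3 \leftrightarrow p2))) \lor ((p1 \to \lnot p3) \leftrightarrow p2))):
    ((p3 \leftrightarrow (\lnot p2 \lor (p3 \leftrightarrow p2))) \lor ((p1 \to \lnot p3) \leftrightarrow p2)): β-rule — branch into (p3 \leftrightarrow (\lnot p2 \lor (p3 \leftrightarrow p2)))  //  ((p1 \to \lnot p3) \leftrightarrow p2).
      branch 2.1 (add (p3 \leftrightarrow (\lnot p2 \lor (p3 \leftrightarrow p2)))):
        (p3 \leftrightarrow (\lnot p2 \lor (p3 \leftrightarrow p2))): β-rule — branch into p3, (\lnot p2 \lor (p3 \leftrightarrow p2))  //  \lnot p3, \lnot (\lnot p2 \lor (p3 \leftrightarrow p2)).
          branch 2.1.1 (add p3, (\lnot p2 \lor (p3 \leftrightarrow p2))):
            (\lnot p2 \lor (p3 \leftrightarrow p2)): β-rule — branch into \lnot p2  //  (p3 \leftrightarrow p2).
              branch 2.1.1.1 (add \lnot p2):
                ○ open, literals {p2=0, p3=1}.
              branch 2.1.1.2 (add (p3 \leftrightarrow p2)):
                (p3 \leftrightarrow p2): β-rule — branch into p3, p2  //  \lnot p3, \lnot p2.
                  branch 2.1.1.2.1 (add p3, p2):
                    ○ open, literals {p2=1, p3=1}.
                  branch 2.1.1.2.2 (add \lnot p3, \lnot p2):
                    × closes — contains both p3 and \lnot p3.
          branch 2.1.2 (add \lnot p3, \lnot (\lnot p2 \lor (p3 \leftrightarrow p2))):
            \lnot (\lnot p2 \lor (p3 \leftrightarrow p2)): α-rule — add \lnot \lnot p2, \lnot (p3 \leftrightarrow p2).
            \lnot (p3 \leftrightarrow p2): β-rule — branch into p3, \lnot p2  //  \lnot p3, p2.
              branch 2.1.2.1 (add p3, \lnot p2):
                × closes — contains both p3 and \lnot p3.
              branch 2.1.2.2 (add \lnot p3, p2):
                ○ open, literals {p2=1, p3=0}.
      branch 2.2 (add ((p1 \to \lnot p3) \leftrightarrow p2)):
        ((p1 \to \lnot p3) \leftrightarrow p2): β-rule — branch into (p1 \to \lnot p3), p2  //  \lnot (p1 \to \lnot p3), \lnot p2.
          branch 2.2.1 (add (p1 \to \lnot p3), p2):
            (p1 \to \lnot p3): β-rule — branch into \lnot p1  //  \lnot p3.
              branch 2.2.1.1 (add \lnot p1):
                ○ open, literals {p1=0, p2=1}.
              branch 2.2.1.2 (add \lnot p3):
                ○ open, literals {p2=1, p3=0}.
          branch 2.2.2 (add \lnot (p1 \to \lnot p3), \lnot p2):
            \lnot (p1 \to \lnot p3): α-rule — add p1, \lnot \lnot p3.
            ○ open, literals {p1=1, p2=0, p3=1}.
2 branches closed, 7 open.
Each open branch fixes some atoms; the unmentioned ones are free. Counting distinct full assignments: branch {p1=0, p3=1} (p4, p2) contributes 4 new; branch {p2=0, p3=1} (p4, p1) contributes 2 new; branch {p2=1, p3=1} (p4, p1) contributes 2 new; branch {p2=1, p3=0} (p4, p1) contributes 4 new; branch {p1=0, p2=1} (p3, p4) contributes 0 new; branch {p2=1, p3=0} (p4, p1) contributes 0 new; branch {p1=1, p2=0, p3=1} (p4) contributes 0 new. Total: 12.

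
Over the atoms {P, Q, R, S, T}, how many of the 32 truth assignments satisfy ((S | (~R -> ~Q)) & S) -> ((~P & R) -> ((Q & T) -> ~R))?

Initial set: {(((S | (~R -> ~Q)) & S) -> ((~P & R) -> ((Q & T) -> ~R)))}.
(((S | (~R -> ~Q)) & S) -> ((~P & R) -> ((Q & T) -> ~R))): β-rule — branch into ~((S | (~R -> ~Q)) & S)  //  ((~P & R) -> ((Q & T) -> ~R)).
  branch 1 (add ~((S | (~R -> ~Q)) & S)):
    ~((S | (~R -> ~Q)) & S): β-rule — branch into ~(S | (~R -> ~Q))  //  ~S.
      branch 1.1 (add ~(S | (~R -> ~Q))):
        ~(S | (~R -> ~Q)): α-rule — add ~S, ~(~R -> ~Q).
        ~(~R -> ~Q): α-rule — add ~R, ~~Q.
        ○ open, literals {Q=T, R=F, S=F}.
      branch 1.2 (add ~S):
        ○ open, literals {S=F}.
  branch 2 (add ((~P & R) -> ((Q & T) -> ~R))):
    ((~P & R) -> ((Q & T) -> ~R)): β-rule — branch into ~(~P & R)  //  ((Q & T) -> ~R).
      branch 2.1 (add ~(~P & R)):
        ~(~P & R): β-rule — branch into ~~P  //  ~R.
          branch 2.1.1 (add ~~P):
            ○ open, literals {P=T}.
          branch 2.1.2 (add ~R):
            ○ open, literals {R=F}.
      branch 2.2 (add ((Q & T) -> ~R)):
        ((Q & T) -> ~R): β-rule — branch into ~(Q & T)  //  ~R.
          branch 2.2.1 (add ~(Q & T)):
            ~(Q & T): β-rule — branch into ~Q  //  ~T.
              branch 2.2.1.1 (add ~Q):
                ○ open, literals {Q=F}.
              branch 2.2.1.2 (add ~T):
                ○ open, literals {T=F}.
          branch 2.2.2 (add ~R):
            ○ open, literals {R=F}.
0 branches closed, 7 open.
Each open branch fixes some atoms; the unmentioned ones are free. Counting distinct full assignments: branch {Q=T, R=F, S=F} (P, T) contributes 4 new; branch {S=F} (P, Q, R, T) contributes 12 new; branch {P=T} (Q, R, S, T) contributes 8 new; branch {R=F} (P, Q, S, T) contributes 4 new; branch {Q=F} (P, R, S, T) contributes 2 new; branch {T=F} (P, Q, R, S) contributes 1 new; branch {R=F} (P, Q, S, T) contributes 0 new. Total: 31.

31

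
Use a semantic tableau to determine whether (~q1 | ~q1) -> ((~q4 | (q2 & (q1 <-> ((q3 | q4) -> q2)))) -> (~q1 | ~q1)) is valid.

Assume the negation and expand:
Initial set: {~((~q1 | ~q1) -> ((~q4 | (q2 & (q1 <-> ((q3 | q4) -> q2)))) -> (~q1 | ~q1)))}.
~((~q1 | ~q1) -> ((~q4 | (q2 & (q1 <-> ((q3 | q4) -> q2)))) -> (~q1 | ~q1))): α-rule — add (~q1 | ~q1), ~((~q4 | (q2 & (q1 <-> ((q3 | q4) -> q2)))) -> (~q1 | ~q1)).
~((~q4 | (q2 & (q1 <-> ((q3 | q4) -> q2)))) -> (~q1 | ~q1)): α-rule — add (~q4 | (q2 & (q1 <-> ((q3 | q4) -> q2)))), ~(~q1 | ~q1).
~(~q1 | ~q1): α-rule — add ~~q1, ~~q1.
(~q1 | ~q1): β-rule — branch into ~q1  //  ~q1.
  branch 1 (add ~q1):
    × closes — contains both q1 and ~q1.
  branch 2 (add ~q1):
    × closes — contains both q1 and ~q1.
All 2 branches close.
Every branch closed, so the negation is unsatisfiable and the formula is valid.

Valid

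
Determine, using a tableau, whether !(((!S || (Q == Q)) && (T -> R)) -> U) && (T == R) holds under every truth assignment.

Assume the negation and expand:
Initial set: {!(!(((!S || (Q == Q)) && (T -> R)) -> U) && (T == R))}.
!(!(((!S || (Q == Q)) && (T -> R)) -> U) && (T == R)): β-rule — branch into !!(((!S || (Q == Q)) && (T -> R)) -> U)  //  !(T == R).
  branch 1 (add !!(((!S || (Q == Q)) && (T -> R)) -> U)):
    !!(((!S || (Q == Q)) && (T -> R)) -> U): β-rule — branch into !((!S || (Q == Q)) && (T -> R))  //  U.
      branch 1.1 (add !((!S || (Q == Q)) && (T -> R))):
        !((!S || (Q == Q)) && (T -> R)): β-rule — branch into !(!S || (Q == Q))  //  !(T -> R).
          branch 1.1.1 (add !(!S || (Q == Q))):
            !(!S || (Q == Q)): α-rule — add !!S, !(Q == Q).
            !(Q == Q): β-rule — branch into Q, !Q  //  !Q, Q.
              branch 1.1.1.1 (add Q, !Q):
                × closes — contains both Q and !Q.
              branch 1.1.1.2 (add !Q, Q):
                × closes — contains both Q and !Q.
          branch 1.1.2 (add !(T -> R)):
            !(T -> R): α-rule — add T, !R.
            ○ open, literals {R=0, T=1}.
      branch 1.2 (add U):
        ○ open, literals {U=1}.
  branch 2 (add !(T == R)):
    !(T == R): β-rule — branch into T, !R  //  !T, R.
      branch 2.1 (add T, !R):
        ○ open, literals {R=0, T=1}.
      branch 2.2 (add !T, R):
        ○ open, literals {R=1, T=0}.
2 branches closed, 4 open.
An open branch gives a countermodel: R=0, T=1 (unmentioned atoms arbitrary); under it the original formula is false.

Not valid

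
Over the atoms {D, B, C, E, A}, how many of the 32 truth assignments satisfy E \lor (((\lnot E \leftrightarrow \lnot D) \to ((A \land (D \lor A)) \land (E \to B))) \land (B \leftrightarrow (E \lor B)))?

Initial set: {T (E \lor (((\lnot E \leftrightarrow \lnot D) \to ((A \land (D \lor A)) \land (E \to B))) \land (B \leftrightarrow (E \lor B))))}.
T (E \lor (((\lnot E \leftrightarrow \lnot D) \to ((A \land (D \lor A)) \land (E \to B))) \land (B \leftrightarrow (E \lor B)))): β-rule — branch into T E  //  T (((\lnot E \leftrightarrow \lnot D) \to ((A \land (D \lor A)) \land (E \to B))) \land (B \leftrightarrow (E \lor B))).
  branch 1 (add T E):
    ○ open, literals {E=1}.
  branch 2 (add T (((\lnot E \leftrightarrow \lnot D) \to ((A \land (D \lor A)) \land (E \to B))) \land (B \leftrightarrow (E \lor B)))):
    T (((\lnot E \leftrightarrow \lnot D) \to ((A \land (D \lor A)) \land (E \to B))) \land (B \leftrightarrow (E \lor B))): α-rule — add T ((\lnot E \leftrightarrow \lnot D) \to ((A \land (D \lor A)) \land (E \to B))), T (B \leftrightarrow (E \lor B)).
    T ((\lnot E \leftrightarrow \lnot D) \to ((A \land (D \lor A)) \land (E \to B))): β-rule — branch into F (\lnot E \leftrightarrow \lnot D)  //  T ((A \land (D \lor A)) \land (E \to B)).
      branch 2.1 (add F (\lnot E \leftrightarrow \lnot D)):
        T (B \leftrightarrow (E \lor B)): β-rule — branch into T B, T (E \lor B)  //  F B, F (E \lor B).
          branch 2.1.1 (add T B, T (E \lor B)):
            F (\lnot E \leftrightarrow \lnot D): β-rule — branch into T \lnot E, F \lnot D  //  F \lnot E, T \lnot D.
              branch 2.1.1.1 (add T \lnot E, F \lnot D):
                T (E \lor B): β-rule — branch into T E  //  T B.
                  branch 2.1.1.1.1 (add T E):
                    × closes — contains both E and \lnot E.
                  branch 2.1.1.1.2 (add T B):
                    ○ open, literals {B=1, D=1, E=0}.
              branch 2.1.1.2 (add F \lnot E, T \lnot D):
                T (E \lor B): β-rule — branch into T E  //  T B.
                  branch 2.1.1.2.1 (add T E):
                    ○ open, literals {B=1, D=0, E=1}.
                  branch 2.1.1.2.2 (add T B):
                    ○ open, literals {B=1, D=0, E=1}.
          branch 2.1.2 (add F B, F (E \lor B)):
            F (E \lor B): α-rule — add F E, F B.
            F (\lnot E \leftrightarrow \lnot D): β-rule — branch into T \lnot E, F \lnot D  //  F \lnot E, T \lnot D.
              branch 2.1.2.1 (add T \lnot E, F \lnot D):
                ○ open, literals {B=0, D=1, E=0}.
              branch 2.1.2.2 (add F \lnot E, T \lnot D):
                × closes — contains both E and \lnot E.
      branch 2.2 (add T ((A \land (D \lor A)) \land (E \to B))):
        T ((A \land (D \lor A)) \land (E \to B)): α-rule — add T (A \land (D \lor A)), T (E \to B).
        T (A \land (D \lor A)): α-rule — add T A, T (D \lor A).
        T (B \leftrightarrow (E \lor B)): β-rule — branch into T B, T (E \lor B)  //  F B, F (E \lor B).
          branch 2.2.1 (add T B, T (E \lor B)):
            T (E \to B): β-rule — branch into F E  //  T B.
              branch 2.2.1.1 (add F E):
                T (D \lor A): β-rule — branch into T D  //  T A.
                  branch 2.2.1.1.1 (add T D):
                    T (E \lor B): β-rule — branch into T E  //  T B.
                      branch 2.2.1.1.1.1 (add T E):
                        × closes — contains both E and \lnot E.
                      branch 2.2.1.1.1.2 (add T B):
                        ○ open, literals {A=1, B=1, D=1, E=0}.
                  branch 2.2.1.1.2 (add T A):
                    T (E \lor B): β-rule — branch into T E  //  T B.
                      branch 2.2.1.1.2.1 (add T E):
                        × closes — contains both E and \lnot E.
                      branch 2.2.1.1.2.2 (add T B):
                        ○ open, literals {A=1, B=1, E=0}.
              branch 2.2.1.2 (add T B):
                T (D \lor A): β-rule — branch into T D  //  T A.
                  branch 2.2.1.2.1 (add T D):
                    T (E \lor B): β-rule — branch into T E  //  T B.
                      branch 2.2.1.2.1.1 (add T E):
                        ○ open, literals {A=1, B=1, D=1, E=1}.
                      branch 2.2.1.2.1.2 (add T B):
                        ○ open, literals {A=1, B=1, D=1}.
                  branch 2.2.1.2.2 (add T A):
                    T (E \lor B): β-rule — branch into T E  //  T B.
                      branch 2.2.1.2.2.1 (add T E):
                        ○ open, literals {A=1, B=1, E=1}.
                      branch 2.2.1.2.2.2 (add T B):
                        ○ open, literals {A=1, B=1}.
          branch 2.2.2 (add F B, F (E \lor B)):
            F (E \lor B): α-rule — add F E, F B.
            T (E \to B): β-rule — branch into F E  //  T B.
              branch 2.2.2.1 (add F E):
                T (D \lor A): β-rule — branch into T D  //  T A.
                  branch 2.2.2.1.1 (add T D):
                    ○ open, literals {A=1, B=0, D=1, E=0}.
                  branch 2.2.2.1.2 (add T A):
                    ○ open, literals {A=1, B=0, E=0}.
              branch 2.2.2.2 (add T B):
                × closes — contains both B and \lnot B.
5 branches closed, 13 open.
Each open branch fixes some atoms; the unmentioned ones are free. Counting distinct full assignments: branch {E=1} (D, B, C, A) contributes 16 new; branch {B=1, D=1, E=0} (C, A) contributes 4 new; branch {B=1, D=0, E=1} (C, A) contributes 0 new; branch {B=1, D=0, E=1} (C, A) contributes 0 new; branch {B=0, D=1, E=0} (C, A) contributes 4 new; branch {A=1, B=1, D=1, E=0} (C) contributes 0 new; branch {A=1, B=1, E=0} (D, C) contributes 2 new; branch {A=1, B=1, D=1, E=1} (C) contributes 0 new; branch {A=1, B=1, D=1} (C, E) contributes 0 new; branch {A=1, B=1, E=1} (D, C) contributes 0 new; branch {A=1, B=1} (D, C, E) contributes 0 new; branch {A=1, B=0, D=1, E=0} (C) contributes 0 new; branch {A=1, B=0, E=0} (D, C) contributes 2 new. Total: 28.

28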